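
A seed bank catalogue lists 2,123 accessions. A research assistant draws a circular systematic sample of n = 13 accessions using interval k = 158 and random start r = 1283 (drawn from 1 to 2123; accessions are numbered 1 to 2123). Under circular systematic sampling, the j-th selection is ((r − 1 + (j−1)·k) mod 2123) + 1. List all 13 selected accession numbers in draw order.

1283, 1441, 1599, 1757, 1915, 2073, 108, 266, 424, 582, 740, 898, 1056

Selection 1: 1283
Selection 2: 1283 + 158 = 1441
Selection 3: 1441 + 158 = 1599
Selection 4: 1599 + 158 = 1757
Selection 5: 1757 + 158 = 1915
Selection 6: 1915 + 158 = 2073
Selection 7: 2073 + 158 = 2231 → 2231 − 2123 = 108
Selection 8: 108 + 158 = 266
Selection 9: 266 + 158 = 424
Selection 10: 424 + 158 = 582
Selection 11: 582 + 158 = 740
Selection 12: 740 + 158 = 898
Selection 13: 898 + 158 = 1056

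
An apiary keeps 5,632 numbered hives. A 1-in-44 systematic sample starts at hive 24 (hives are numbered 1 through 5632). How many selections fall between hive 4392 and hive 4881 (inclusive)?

k = 44
First selection ≥ 4392: 24 + ⌈(4392−24)/44⌉·44 = 24 + 100×44 = 4424
Last selection ≤ 4881: 24 + ⌊(4881−24)/44⌋·44 = 24 + 110×44 = 4864
Count = 110 − 100 + 1 = 11

11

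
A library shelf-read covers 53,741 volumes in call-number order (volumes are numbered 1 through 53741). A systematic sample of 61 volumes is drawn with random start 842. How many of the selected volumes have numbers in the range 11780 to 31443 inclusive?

22

k = 53741/61 = 881
First selection ≥ 11780: 842 + ⌈(11780−842)/881⌉·881 = 842 + 13×881 = 12295
Last selection ≤ 31443: 842 + ⌊(31443−842)/881⌋·881 = 842 + 34×881 = 30796
Count = 34 − 13 + 1 = 22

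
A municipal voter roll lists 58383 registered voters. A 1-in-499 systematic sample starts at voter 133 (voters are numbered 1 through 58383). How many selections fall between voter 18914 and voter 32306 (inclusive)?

k = 499
First selection ≥ 18914: 133 + ⌈(18914−133)/499⌉·499 = 133 + 38×499 = 19095
Last selection ≤ 32306: 133 + ⌊(32306−133)/499⌋·499 = 133 + 64×499 = 32069
Count = 64 − 38 + 1 = 27

27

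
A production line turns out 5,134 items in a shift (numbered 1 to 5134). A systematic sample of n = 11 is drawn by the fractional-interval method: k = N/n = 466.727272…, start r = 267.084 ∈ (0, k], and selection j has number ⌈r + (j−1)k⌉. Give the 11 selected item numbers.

j=1: r + 0k = 267.084 → ⌈·⌉ = 268
j=2: r + 1k = 733.811272… → ⌈·⌉ = 734
j=3: r + 2k = 1200.538545… → ⌈·⌉ = 1201
j=4: r + 3k = 1667.265818… → ⌈·⌉ = 1668
j=5: r + 4k = 2133.993090… → ⌈·⌉ = 2134
j=6: r + 5k = 2600.720363… → ⌈·⌉ = 2601
j=7: r + 6k = 3067.447636… → ⌈·⌉ = 3068
j=8: r + 7k = 3534.174909… → ⌈·⌉ = 3535
j=9: r + 8k = 4000.902181… → ⌈·⌉ = 4001
j=10: r + 9k = 4467.629454… → ⌈·⌉ = 4468
j=11: r + 10k = 4934.356727… → ⌈·⌉ = 4935

268, 734, 1201, 1668, 2134, 2601, 3068, 3535, 4001, 4468, 4935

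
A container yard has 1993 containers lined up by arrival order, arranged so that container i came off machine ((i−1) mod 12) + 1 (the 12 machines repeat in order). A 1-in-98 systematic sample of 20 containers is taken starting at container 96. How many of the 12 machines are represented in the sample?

Consecutive selections differ by k = 98, so their machine numbers differ by 98 mod 12 = 2.
gcd(98, 12) = 2, so the sample visits 12/2 = 6 distinct residues mod 12.
Start 96 is machine 12; the machines hit are 2, 4, 6, 8, 10, 12.

6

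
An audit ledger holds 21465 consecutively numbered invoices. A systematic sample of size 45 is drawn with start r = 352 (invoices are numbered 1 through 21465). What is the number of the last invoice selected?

21340

k = 21465/45 = 477
45th selection = r + (45−1)·k = 352 + 44×477 = 352 + 20988 = 21340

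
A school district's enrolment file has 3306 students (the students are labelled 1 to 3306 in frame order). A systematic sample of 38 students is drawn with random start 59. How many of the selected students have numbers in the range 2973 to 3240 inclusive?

3

k = 3306/38 = 87
First selection ≥ 2973: 59 + ⌈(2973−59)/87⌉·87 = 59 + 34×87 = 3017
Last selection ≤ 3240: 59 + ⌊(3240−59)/87⌋·87 = 59 + 36×87 = 3191
Count = 36 − 34 + 1 = 3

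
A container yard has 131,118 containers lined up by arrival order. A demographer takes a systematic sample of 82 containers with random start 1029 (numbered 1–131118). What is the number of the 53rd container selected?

84177

k = 131118/82 = 1599
53rd selection = r + (53−1)·k = 1029 + 52×1599 = 1029 + 83148 = 84177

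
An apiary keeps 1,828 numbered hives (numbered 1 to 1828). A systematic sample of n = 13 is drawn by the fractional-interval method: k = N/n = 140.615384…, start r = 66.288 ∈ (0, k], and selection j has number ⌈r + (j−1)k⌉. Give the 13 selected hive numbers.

j=1: r + 0k = 66.288 → ⌈·⌉ = 67
j=2: r + 1k = 206.903384… → ⌈·⌉ = 207
j=3: r + 2k = 347.518769… → ⌈·⌉ = 348
j=4: r + 3k = 488.134153… → ⌈·⌉ = 489
j=5: r + 4k = 628.749538… → ⌈·⌉ = 629
j=6: r + 5k = 769.364923… → ⌈·⌉ = 770
j=7: r + 6k = 909.980307… → ⌈·⌉ = 910
j=8: r + 7k = 1050.595692… → ⌈·⌉ = 1051
j=9: r + 8k = 1191.211076… → ⌈·⌉ = 1192
j=10: r + 9k = 1331.826461… → ⌈·⌉ = 1332
j=11: r + 10k = 1472.441846… → ⌈·⌉ = 1473
j=12: r + 11k = 1613.057230… → ⌈·⌉ = 1614
j=13: r + 12k = 1753.672615… → ⌈·⌉ = 1754

67, 207, 348, 489, 629, 770, 910, 1051, 1192, 1332, 1473, 1614, 1754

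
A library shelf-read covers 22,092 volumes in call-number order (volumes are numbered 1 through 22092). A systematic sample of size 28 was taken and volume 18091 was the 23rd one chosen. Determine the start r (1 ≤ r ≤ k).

k = 22092/28 = 789
r = 18091 − (23−1)×789 = 18091 − 17358 = 733

733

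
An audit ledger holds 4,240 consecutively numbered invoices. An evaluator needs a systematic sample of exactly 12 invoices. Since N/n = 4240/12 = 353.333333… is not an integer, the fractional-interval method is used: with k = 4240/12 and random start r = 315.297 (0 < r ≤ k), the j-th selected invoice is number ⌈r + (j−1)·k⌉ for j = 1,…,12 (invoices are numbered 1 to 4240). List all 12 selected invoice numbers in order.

316, 669, 1022, 1376, 1729, 2082, 2436, 2789, 3142, 3496, 3849, 4202

j=1: r + 0k = 315.297 → ⌈·⌉ = 316
j=2: r + 1k = 668.630333… → ⌈·⌉ = 669
j=3: r + 2k = 1021.963666… → ⌈·⌉ = 1022
j=4: r + 3k = 1375.297 → ⌈·⌉ = 1376
j=5: r + 4k = 1728.630333… → ⌈·⌉ = 1729
j=6: r + 5k = 2081.963666… → ⌈·⌉ = 2082
j=7: r + 6k = 2435.297 → ⌈·⌉ = 2436
j=8: r + 7k = 2788.630333… → ⌈·⌉ = 2789
j=9: r + 8k = 3141.963666… → ⌈·⌉ = 3142
j=10: r + 9k = 3495.297 → ⌈·⌉ = 3496
j=11: r + 10k = 3848.630333… → ⌈·⌉ = 3849
j=12: r + 11k = 4201.963666… → ⌈·⌉ = 4202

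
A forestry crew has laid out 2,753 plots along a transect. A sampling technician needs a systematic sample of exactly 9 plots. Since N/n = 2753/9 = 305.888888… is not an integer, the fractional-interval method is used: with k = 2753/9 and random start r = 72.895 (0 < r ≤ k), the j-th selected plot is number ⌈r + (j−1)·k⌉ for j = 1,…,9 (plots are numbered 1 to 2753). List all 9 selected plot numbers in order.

j=1: r + 0k = 72.895 → ⌈·⌉ = 73
j=2: r + 1k = 378.783888… → ⌈·⌉ = 379
j=3: r + 2k = 684.672777… → ⌈·⌉ = 685
j=4: r + 3k = 990.561666… → ⌈·⌉ = 991
j=5: r + 4k = 1296.450555… → ⌈·⌉ = 1297
j=6: r + 5k = 1602.339444… → ⌈·⌉ = 1603
j=7: r + 6k = 1908.228333… → ⌈·⌉ = 1909
j=8: r + 7k = 2214.117222… → ⌈·⌉ = 2215
j=9: r + 8k = 2520.006111… → ⌈·⌉ = 2521

73, 379, 685, 991, 1297, 1603, 1909, 2215, 2521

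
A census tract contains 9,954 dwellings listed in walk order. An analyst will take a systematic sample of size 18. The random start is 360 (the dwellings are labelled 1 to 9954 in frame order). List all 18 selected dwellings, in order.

k = N/n = 9954/18 = 553
dwelling 1: 360
dwelling 2: 360 + 553 = 913
dwelling 3: 913 + 553 = 1466
dwelling 4: 1466 + 553 = 2019
dwelling 5: 2019 + 553 = 2572
dwelling 6: 2572 + 553 = 3125
dwelling 7: 3125 + 553 = 3678
dwelling 8: 3678 + 553 = 4231
dwelling 9: 4231 + 553 = 4784
dwelling 10: 4784 + 553 = 5337
dwelling 11: 5337 + 553 = 5890
dwelling 12: 5890 + 553 = 6443
dwelling 13: 6443 + 553 = 6996
dwelling 14: 6996 + 553 = 7549
dwelling 15: 7549 + 553 = 8102
dwelling 16: 8102 + 553 = 8655
dwelling 17: 8655 + 553 = 9208
dwelling 18: 9208 + 553 = 9761

360, 913, 1466, 2019, 2572, 3125, 3678, 4231, 4784, 5337, 5890, 6443, 6996, 7549, 8102, 8655, 9208, 9761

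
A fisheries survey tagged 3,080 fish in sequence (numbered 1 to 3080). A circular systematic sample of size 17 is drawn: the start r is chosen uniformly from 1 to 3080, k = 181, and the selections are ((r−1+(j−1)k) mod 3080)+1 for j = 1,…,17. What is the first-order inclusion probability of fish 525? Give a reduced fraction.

17/3080

For each position j, as r ranges over 1…3080 the j-th selection hits every fish exactly once, so fish 525 is selected for exactly 17 of the 3080 starts.
Inclusion probability = 17/3080.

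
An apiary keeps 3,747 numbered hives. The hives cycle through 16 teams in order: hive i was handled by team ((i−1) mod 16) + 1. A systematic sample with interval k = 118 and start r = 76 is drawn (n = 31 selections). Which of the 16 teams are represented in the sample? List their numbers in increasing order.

Consecutive selections differ by k = 118, so their team numbers differ by 118 mod 16 = 6.
gcd(118, 16) = 2, so the sample visits 16/2 = 8 distinct residues mod 16.
Start 76 is team 12; the teams hit are 2, 4, 6, 8, 10, 12, 14, 16.

2, 4, 6, 8, 10, 12, 14, 16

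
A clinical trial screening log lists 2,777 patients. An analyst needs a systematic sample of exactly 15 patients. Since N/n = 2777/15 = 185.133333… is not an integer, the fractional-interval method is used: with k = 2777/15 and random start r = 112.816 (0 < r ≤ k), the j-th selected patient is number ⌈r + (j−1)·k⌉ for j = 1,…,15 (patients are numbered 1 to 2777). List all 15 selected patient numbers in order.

j=1: r + 0k = 112.816 → ⌈·⌉ = 113
j=2: r + 1k = 297.949333… → ⌈·⌉ = 298
j=3: r + 2k = 483.082666… → ⌈·⌉ = 484
j=4: r + 3k = 668.216 → ⌈·⌉ = 669
j=5: r + 4k = 853.349333… → ⌈·⌉ = 854
j=6: r + 5k = 1038.482666… → ⌈·⌉ = 1039
j=7: r + 6k = 1223.616 → ⌈·⌉ = 1224
j=8: r + 7k = 1408.749333… → ⌈·⌉ = 1409
j=9: r + 8k = 1593.882666… → ⌈·⌉ = 1594
j=10: r + 9k = 1779.016 → ⌈·⌉ = 1780
j=11: r + 10k = 1964.149333… → ⌈·⌉ = 1965
j=12: r + 11k = 2149.282666… → ⌈·⌉ = 2150
j=13: r + 12k = 2334.416 → ⌈·⌉ = 2335
j=14: r + 13k = 2519.549333… → ⌈·⌉ = 2520
j=15: r + 14k = 2704.682666… → ⌈·⌉ = 2705

113, 298, 484, 669, 854, 1039, 1224, 1409, 1594, 1780, 1965, 2150, 2335, 2520, 2705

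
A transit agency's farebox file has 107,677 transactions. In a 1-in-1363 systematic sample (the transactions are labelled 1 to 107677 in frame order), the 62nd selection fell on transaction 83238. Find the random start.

95

k = 1363
r = 83238 − (62−1)×1363 = 83238 − 83143 = 95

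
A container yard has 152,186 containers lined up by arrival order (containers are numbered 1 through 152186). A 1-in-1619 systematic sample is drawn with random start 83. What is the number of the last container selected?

k = 1619
94th selection = r + (94−1)·k = 83 + 93×1619 = 83 + 150567 = 150650

150650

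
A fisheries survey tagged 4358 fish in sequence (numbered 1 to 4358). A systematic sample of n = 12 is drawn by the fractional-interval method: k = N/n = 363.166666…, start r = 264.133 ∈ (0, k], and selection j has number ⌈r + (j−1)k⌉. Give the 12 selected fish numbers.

265, 628, 991, 1354, 1717, 2080, 2444, 2807, 3170, 3533, 3896, 4259

j=1: r + 0k = 264.133 → ⌈·⌉ = 265
j=2: r + 1k = 627.299666… → ⌈·⌉ = 628
j=3: r + 2k = 990.466333… → ⌈·⌉ = 991
j=4: r + 3k = 1353.633 → ⌈·⌉ = 1354
j=5: r + 4k = 1716.799666… → ⌈·⌉ = 1717
j=6: r + 5k = 2079.966333… → ⌈·⌉ = 2080
j=7: r + 6k = 2443.133 → ⌈·⌉ = 2444
j=8: r + 7k = 2806.299666… → ⌈·⌉ = 2807
j=9: r + 8k = 3169.466333… → ⌈·⌉ = 3170
j=10: r + 9k = 3532.633 → ⌈·⌉ = 3533
j=11: r + 10k = 3895.799666… → ⌈·⌉ = 3896
j=12: r + 11k = 4258.966333… → ⌈·⌉ = 4259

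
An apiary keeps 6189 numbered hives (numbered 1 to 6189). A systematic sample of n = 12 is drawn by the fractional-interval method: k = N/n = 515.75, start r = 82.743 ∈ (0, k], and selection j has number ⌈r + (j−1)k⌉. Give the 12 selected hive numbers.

83, 599, 1115, 1630, 2146, 2662, 3178, 3693, 4209, 4725, 5241, 5756

j=1: r + 0k = 82.743 → ⌈·⌉ = 83
j=2: r + 1k = 598.493 → ⌈·⌉ = 599
j=3: r + 2k = 1114.243 → ⌈·⌉ = 1115
j=4: r + 3k = 1629.993 → ⌈·⌉ = 1630
j=5: r + 4k = 2145.743 → ⌈·⌉ = 2146
j=6: r + 5k = 2661.493 → ⌈·⌉ = 2662
j=7: r + 6k = 3177.243 → ⌈·⌉ = 3178
j=8: r + 7k = 3692.993 → ⌈·⌉ = 3693
j=9: r + 8k = 4208.743 → ⌈·⌉ = 4209
j=10: r + 9k = 4724.493 → ⌈·⌉ = 4725
j=11: r + 10k = 5240.243 → ⌈·⌉ = 5241
j=12: r + 11k = 5755.993 → ⌈·⌉ = 5756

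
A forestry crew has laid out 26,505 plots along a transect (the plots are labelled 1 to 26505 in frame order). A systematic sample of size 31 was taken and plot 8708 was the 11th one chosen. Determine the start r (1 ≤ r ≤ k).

k = 26505/31 = 855
r = 8708 − (11−1)×855 = 8708 − 8550 = 158

158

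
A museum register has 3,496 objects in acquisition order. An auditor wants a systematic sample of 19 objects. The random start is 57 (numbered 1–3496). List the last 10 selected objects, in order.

1713, 1897, 2081, 2265, 2449, 2633, 2817, 3001, 3185, 3369

k = N/n = 3496/19 = 184
10th selection = 57 + 9×184 = 1713
11th: 1713 + 184 = 1897
12th: 1897 + 184 = 2081
13th: 2081 + 184 = 2265
14th: 2265 + 184 = 2449
15th: 2449 + 184 = 2633
16th: 2633 + 184 = 2817
17th: 2817 + 184 = 3001
18th: 3001 + 184 = 3185
19th: 3185 + 184 = 3369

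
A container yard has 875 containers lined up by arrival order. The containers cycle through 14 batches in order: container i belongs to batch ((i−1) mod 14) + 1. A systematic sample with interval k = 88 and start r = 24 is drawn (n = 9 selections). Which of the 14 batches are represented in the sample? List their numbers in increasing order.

Consecutive selections differ by k = 88, so their batch numbers differ by 88 mod 14 = 4.
gcd(88, 14) = 2, so the sample visits 14/2 = 7 distinct residues mod 14.
Start 24 is batch 10; the batches hit are 2, 4, 6, 8, 10, 12, 14.

2, 4, 6, 8, 10, 12, 14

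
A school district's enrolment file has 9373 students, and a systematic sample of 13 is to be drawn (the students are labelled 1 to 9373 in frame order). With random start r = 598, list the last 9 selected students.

k = N/n = 9373/13 = 721
5th selection = 598 + 4×721 = 3482
6th: 3482 + 721 = 4203
7th: 4203 + 721 = 4924
8th: 4924 + 721 = 5645
9th: 5645 + 721 = 6366
10th: 6366 + 721 = 7087
11th: 7087 + 721 = 7808
12th: 7808 + 721 = 8529
13th: 8529 + 721 = 9250

3482, 4203, 4924, 5645, 6366, 7087, 7808, 8529, 9250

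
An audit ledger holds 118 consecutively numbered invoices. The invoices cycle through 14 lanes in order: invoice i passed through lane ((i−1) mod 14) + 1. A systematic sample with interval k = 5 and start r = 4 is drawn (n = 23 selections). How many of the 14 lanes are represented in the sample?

Consecutive selections differ by k = 5, so their lane numbers differ by 5 mod 14 = 5.
gcd(5, 14) = 1, so the sample visits 14/1 = 14 distinct residues mod 14.
Start 4 is lane 4; the lanes hit are 1, 2, 3, 4, 5, 6, 7, 8, 9, 10, 11, 12, 13, 14.

14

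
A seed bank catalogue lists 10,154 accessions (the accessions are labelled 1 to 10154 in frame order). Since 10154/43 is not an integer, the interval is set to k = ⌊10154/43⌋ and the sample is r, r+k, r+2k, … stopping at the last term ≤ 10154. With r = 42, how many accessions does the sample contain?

43

k = ⌊10154/43⌋ = 236
Achieved size = ⌊(10154 − 42)/236⌋ + 1 = ⌊10112/236⌋ + 1 = 42 + 1 = 43
(last selection: 42 + 42×236 = 9954 ≤ 10154; next would be 10190 > 10154)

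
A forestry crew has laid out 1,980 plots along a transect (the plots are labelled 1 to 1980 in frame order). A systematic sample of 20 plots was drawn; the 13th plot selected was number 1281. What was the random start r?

93

k = 1980/20 = 99
r = 1281 − (13−1)×99 = 1281 − 1188 = 93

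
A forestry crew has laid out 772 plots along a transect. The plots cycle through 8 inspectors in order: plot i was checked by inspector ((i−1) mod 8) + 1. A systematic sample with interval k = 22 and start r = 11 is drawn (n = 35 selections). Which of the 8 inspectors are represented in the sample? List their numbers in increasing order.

1, 3, 5, 7

Consecutive selections differ by k = 22, so their inspector numbers differ by 22 mod 8 = 6.
gcd(22, 8) = 2, so the sample visits 8/2 = 4 distinct residues mod 8.
Start 11 is inspector 3; the inspectors hit are 1, 3, 5, 7.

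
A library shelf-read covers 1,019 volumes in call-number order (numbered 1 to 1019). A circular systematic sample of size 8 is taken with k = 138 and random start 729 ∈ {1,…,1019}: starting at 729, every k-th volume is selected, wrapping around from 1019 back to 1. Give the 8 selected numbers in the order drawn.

729, 867, 1005, 124, 262, 400, 538, 676

Selection 1: 729
Selection 2: 729 + 138 = 867
Selection 3: 867 + 138 = 1005
Selection 4: 1005 + 138 = 1143 → 1143 − 1019 = 124
Selection 5: 124 + 138 = 262
Selection 6: 262 + 138 = 400
Selection 7: 400 + 138 = 538
Selection 8: 538 + 138 = 676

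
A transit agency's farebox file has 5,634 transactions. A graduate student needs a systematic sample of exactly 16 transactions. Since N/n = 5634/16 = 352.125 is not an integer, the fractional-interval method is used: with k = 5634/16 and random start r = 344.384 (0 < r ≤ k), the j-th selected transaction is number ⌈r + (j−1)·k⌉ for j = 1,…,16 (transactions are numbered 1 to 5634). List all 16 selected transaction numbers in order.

j=1: r + 0k = 344.384 → ⌈·⌉ = 345
j=2: r + 1k = 696.509 → ⌈·⌉ = 697
j=3: r + 2k = 1048.634 → ⌈·⌉ = 1049
j=4: r + 3k = 1400.759 → ⌈·⌉ = 1401
j=5: r + 4k = 1752.884 → ⌈·⌉ = 1753
j=6: r + 5k = 2105.009 → ⌈·⌉ = 2106
j=7: r + 6k = 2457.134 → ⌈·⌉ = 2458
j=8: r + 7k = 2809.259 → ⌈·⌉ = 2810
j=9: r + 8k = 3161.384 → ⌈·⌉ = 3162
j=10: r + 9k = 3513.509 → ⌈·⌉ = 3514
j=11: r + 10k = 3865.634 → ⌈·⌉ = 3866
j=12: r + 11k = 4217.759 → ⌈·⌉ = 4218
j=13: r + 12k = 4569.884 → ⌈·⌉ = 4570
j=14: r + 13k = 4922.009 → ⌈·⌉ = 4923
j=15: r + 14k = 5274.134 → ⌈·⌉ = 5275
j=16: r + 15k = 5626.259 → ⌈·⌉ = 5627

345, 697, 1049, 1401, 1753, 2106, 2458, 2810, 3162, 3514, 3866, 4218, 4570, 4923, 5275, 5627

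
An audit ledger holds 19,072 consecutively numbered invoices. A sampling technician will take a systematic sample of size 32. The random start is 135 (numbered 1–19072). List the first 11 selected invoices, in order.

135, 731, 1327, 1923, 2519, 3115, 3711, 4307, 4903, 5499, 6095

k = N/n = 19072/32 = 596
invoice 1: 135
invoice 2: 135 + 596 = 731
invoice 3: 731 + 596 = 1327
invoice 4: 1327 + 596 = 1923
invoice 5: 1923 + 596 = 2519
invoice 6: 2519 + 596 = 3115
invoice 7: 3115 + 596 = 3711
invoice 8: 3711 + 596 = 4307
invoice 9: 4307 + 596 = 4903
invoice 10: 4903 + 596 = 5499
invoice 11: 5499 + 596 = 6095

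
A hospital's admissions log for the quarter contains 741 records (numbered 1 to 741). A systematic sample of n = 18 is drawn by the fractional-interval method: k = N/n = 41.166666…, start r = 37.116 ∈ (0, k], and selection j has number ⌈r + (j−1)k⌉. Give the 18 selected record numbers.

38, 79, 120, 161, 202, 243, 285, 326, 367, 408, 449, 490, 532, 573, 614, 655, 696, 737

j=1: r + 0k = 37.116 → ⌈·⌉ = 38
j=2: r + 1k = 78.282666… → ⌈·⌉ = 79
j=3: r + 2k = 119.449333… → ⌈·⌉ = 120
j=4: r + 3k = 160.616 → ⌈·⌉ = 161
j=5: r + 4k = 201.782666… → ⌈·⌉ = 202
j=6: r + 5k = 242.949333… → ⌈·⌉ = 243
j=7: r + 6k = 284.116 → ⌈·⌉ = 285
j=8: r + 7k = 325.282666… → ⌈·⌉ = 326
j=9: r + 8k = 366.449333… → ⌈·⌉ = 367
j=10: r + 9k = 407.616 → ⌈·⌉ = 408
j=11: r + 10k = 448.782666… → ⌈·⌉ = 449
j=12: r + 11k = 489.949333… → ⌈·⌉ = 490
j=13: r + 12k = 531.116 → ⌈·⌉ = 532
j=14: r + 13k = 572.282666… → ⌈·⌉ = 573
j=15: r + 14k = 613.449333… → ⌈·⌉ = 614
j=16: r + 15k = 654.616 → ⌈·⌉ = 655
j=17: r + 16k = 695.782666… → ⌈·⌉ = 696
j=18: r + 17k = 736.949333… → ⌈·⌉ = 737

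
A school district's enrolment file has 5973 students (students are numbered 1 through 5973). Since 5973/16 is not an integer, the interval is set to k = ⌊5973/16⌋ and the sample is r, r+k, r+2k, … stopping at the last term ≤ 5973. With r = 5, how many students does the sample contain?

k = ⌊5973/16⌋ = 373
Achieved size = ⌊(5973 − 5)/373⌋ + 1 = ⌊5968/373⌋ + 1 = 16 + 1 = 17
(last selection: 5 + 16×373 = 5973 ≤ 5973; next would be 6346 > 5973)

17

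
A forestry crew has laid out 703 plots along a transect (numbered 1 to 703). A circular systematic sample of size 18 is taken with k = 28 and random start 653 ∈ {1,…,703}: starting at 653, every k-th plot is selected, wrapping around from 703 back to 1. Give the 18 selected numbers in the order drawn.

Selection 1: 653
Selection 2: 653 + 28 = 681
Selection 3: 681 + 28 = 709 → 709 − 703 = 6
Selection 4: 6 + 28 = 34
Selection 5: 34 + 28 = 62
Selection 6: 62 + 28 = 90
Selection 7: 90 + 28 = 118
Selection 8: 118 + 28 = 146
Selection 9: 146 + 28 = 174
Selection 10: 174 + 28 = 202
Selection 11: 202 + 28 = 230
Selection 12: 230 + 28 = 258
Selection 13: 258 + 28 = 286
Selection 14: 286 + 28 = 314
Selection 15: 314 + 28 = 342
Selection 16: 342 + 28 = 370
Selection 17: 370 + 28 = 398
Selection 18: 398 + 28 = 426

653, 681, 6, 34, 62, 90, 118, 146, 174, 202, 230, 258, 286, 314, 342, 370, 398, 426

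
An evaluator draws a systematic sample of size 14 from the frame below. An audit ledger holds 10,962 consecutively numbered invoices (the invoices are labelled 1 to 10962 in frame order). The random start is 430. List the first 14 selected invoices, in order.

k = N/n = 10962/14 = 783
invoice 1: 430
invoice 2: 430 + 783 = 1213
invoice 3: 1213 + 783 = 1996
invoice 4: 1996 + 783 = 2779
invoice 5: 2779 + 783 = 3562
invoice 6: 3562 + 783 = 4345
invoice 7: 4345 + 783 = 5128
invoice 8: 5128 + 783 = 5911
invoice 9: 5911 + 783 = 6694
invoice 10: 6694 + 783 = 7477
invoice 11: 7477 + 783 = 8260
invoice 12: 8260 + 783 = 9043
invoice 13: 9043 + 783 = 9826
invoice 14: 9826 + 783 = 10609

430, 1213, 1996, 2779, 3562, 4345, 5128, 5911, 6694, 7477, 8260, 9043, 9826, 10609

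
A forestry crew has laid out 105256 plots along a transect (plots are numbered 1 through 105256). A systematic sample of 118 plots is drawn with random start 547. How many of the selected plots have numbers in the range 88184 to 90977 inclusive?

k = 105256/118 = 892
First selection ≥ 88184: 547 + ⌈(88184−547)/892⌉·892 = 547 + 99×892 = 88855
Last selection ≤ 90977: 547 + ⌊(90977−547)/892⌋·892 = 547 + 101×892 = 90639
Count = 101 − 99 + 1 = 3

3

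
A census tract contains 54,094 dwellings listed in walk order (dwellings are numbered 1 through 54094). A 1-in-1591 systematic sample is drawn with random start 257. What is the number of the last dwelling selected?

k = 1591
34th selection = r + (34−1)·k = 257 + 33×1591 = 257 + 52503 = 52760

52760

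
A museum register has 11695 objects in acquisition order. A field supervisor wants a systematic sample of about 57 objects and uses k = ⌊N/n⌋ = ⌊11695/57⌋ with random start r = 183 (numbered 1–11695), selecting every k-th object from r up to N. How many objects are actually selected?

k = ⌊11695/57⌋ = 205
Achieved size = ⌊(11695 − 183)/205⌋ + 1 = ⌊11512/205⌋ + 1 = 56 + 1 = 57
(last selection: 183 + 56×205 = 11663 ≤ 11695; next would be 11868 > 11695)

57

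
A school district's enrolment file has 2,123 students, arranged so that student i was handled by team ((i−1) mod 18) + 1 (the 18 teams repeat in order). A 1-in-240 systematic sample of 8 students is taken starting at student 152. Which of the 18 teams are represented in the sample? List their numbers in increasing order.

Consecutive selections differ by k = 240, so their team numbers differ by 240 mod 18 = 6.
gcd(240, 18) = 6, so the sample visits 18/6 = 3 distinct residues mod 18.
Start 152 is team 8; the teams hit are 2, 8, 14.

2, 8, 14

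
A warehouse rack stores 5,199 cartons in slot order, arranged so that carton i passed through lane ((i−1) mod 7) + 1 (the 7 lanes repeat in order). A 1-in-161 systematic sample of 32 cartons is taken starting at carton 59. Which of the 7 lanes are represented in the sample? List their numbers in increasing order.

3

Consecutive selections differ by k = 161, so their lane numbers differ by 161 mod 7 = 0.
gcd(161, 7) = 7, so the sample visits 7/7 = 1 distinct residues mod 7.
Start 59 is lane 3; the lanes hit are 3.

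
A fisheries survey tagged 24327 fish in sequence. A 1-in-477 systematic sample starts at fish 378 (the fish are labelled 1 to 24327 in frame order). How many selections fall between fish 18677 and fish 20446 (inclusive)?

4

k = 477
First selection ≥ 18677: 378 + ⌈(18677−378)/477⌉·477 = 378 + 39×477 = 18981
Last selection ≤ 20446: 378 + ⌊(20446−378)/477⌋·477 = 378 + 42×477 = 20412
Count = 42 − 39 + 1 = 4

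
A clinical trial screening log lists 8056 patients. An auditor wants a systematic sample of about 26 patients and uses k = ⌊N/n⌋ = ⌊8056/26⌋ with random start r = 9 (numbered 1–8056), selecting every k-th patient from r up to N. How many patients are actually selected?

k = ⌊8056/26⌋ = 309
Achieved size = ⌊(8056 − 9)/309⌋ + 1 = ⌊8047/309⌋ + 1 = 26 + 1 = 27
(last selection: 9 + 26×309 = 8043 ≤ 8056; next would be 8352 > 8056)

27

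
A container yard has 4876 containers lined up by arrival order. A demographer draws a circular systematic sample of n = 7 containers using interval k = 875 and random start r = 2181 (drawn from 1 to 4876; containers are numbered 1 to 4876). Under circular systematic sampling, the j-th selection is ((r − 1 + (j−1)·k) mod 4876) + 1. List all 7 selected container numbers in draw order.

2181, 3056, 3931, 4806, 805, 1680, 2555

Selection 1: 2181
Selection 2: 2181 + 875 = 3056
Selection 3: 3056 + 875 = 3931
Selection 4: 3931 + 875 = 4806
Selection 5: 4806 + 875 = 5681 → 5681 − 4876 = 805
Selection 6: 805 + 875 = 1680
Selection 7: 1680 + 875 = 2555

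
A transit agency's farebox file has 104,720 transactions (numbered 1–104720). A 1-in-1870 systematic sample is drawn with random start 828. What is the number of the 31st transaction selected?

56928

k = 1870
31st selection = r + (31−1)·k = 828 + 30×1870 = 828 + 56100 = 56928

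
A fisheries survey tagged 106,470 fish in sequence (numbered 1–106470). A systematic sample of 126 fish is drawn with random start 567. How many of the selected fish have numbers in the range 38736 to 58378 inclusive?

k = 106470/126 = 845
First selection ≥ 38736: 567 + ⌈(38736−567)/845⌉·845 = 567 + 46×845 = 39437
Last selection ≤ 58378: 567 + ⌊(58378−567)/845⌋·845 = 567 + 68×845 = 58027
Count = 68 − 46 + 1 = 23

23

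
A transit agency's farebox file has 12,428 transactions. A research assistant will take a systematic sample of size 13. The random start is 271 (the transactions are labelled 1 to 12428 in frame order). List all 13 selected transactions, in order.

k = N/n = 12428/13 = 956
transaction 1: 271
transaction 2: 271 + 956 = 1227
transaction 3: 1227 + 956 = 2183
transaction 4: 2183 + 956 = 3139
transaction 5: 3139 + 956 = 4095
transaction 6: 4095 + 956 = 5051
transaction 7: 5051 + 956 = 6007
transaction 8: 6007 + 956 = 6963
transaction 9: 6963 + 956 = 7919
transaction 10: 7919 + 956 = 8875
transaction 11: 8875 + 956 = 9831
transaction 12: 9831 + 956 = 10787
transaction 13: 10787 + 956 = 11743

271, 1227, 2183, 3139, 4095, 5051, 6007, 6963, 7919, 8875, 9831, 10787, 11743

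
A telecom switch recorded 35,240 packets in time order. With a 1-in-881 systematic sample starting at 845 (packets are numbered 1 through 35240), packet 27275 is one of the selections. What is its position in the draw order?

k = 881
position = (27275 − 845)/881 + 1 = 26430/881 + 1 = 30 + 1 = 31

31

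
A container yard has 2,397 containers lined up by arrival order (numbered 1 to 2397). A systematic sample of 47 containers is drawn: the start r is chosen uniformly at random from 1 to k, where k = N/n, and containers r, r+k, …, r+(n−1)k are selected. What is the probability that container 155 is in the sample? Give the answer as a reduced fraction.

1/51

k = 2397/47 = 51.
Container 155 is selected iff r ≡ 155 (mod 51); exactly one such r in {1,…,51}.
Inclusion probability = 1/51.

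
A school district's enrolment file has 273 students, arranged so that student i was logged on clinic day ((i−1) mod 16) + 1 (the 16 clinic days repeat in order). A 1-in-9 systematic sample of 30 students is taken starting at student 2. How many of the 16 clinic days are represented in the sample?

16

Consecutive selections differ by k = 9, so their clinic day numbers differ by 9 mod 16 = 9.
gcd(9, 16) = 1, so the sample visits 16/1 = 16 distinct residues mod 16.
Start 2 is clinic day 2; the clinic days hit are 1, 2, 3, 4, 5, 6, 7, 8, 9, 10, 11, 12, 13, 14, 15, 16.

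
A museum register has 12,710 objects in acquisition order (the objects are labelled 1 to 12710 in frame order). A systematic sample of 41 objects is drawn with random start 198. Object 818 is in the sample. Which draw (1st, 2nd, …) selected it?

3

k = 12710/41 = 310
position = (818 − 198)/310 + 1 = 620/310 + 1 = 2 + 1 = 3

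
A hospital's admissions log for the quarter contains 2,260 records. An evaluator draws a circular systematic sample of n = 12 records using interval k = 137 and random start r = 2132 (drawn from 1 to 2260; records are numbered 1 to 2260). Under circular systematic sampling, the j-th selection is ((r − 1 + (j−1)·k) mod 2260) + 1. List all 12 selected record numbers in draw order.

2132, 9, 146, 283, 420, 557, 694, 831, 968, 1105, 1242, 1379

Selection 1: 2132
Selection 2: 2132 + 137 = 2269 → 2269 − 2260 = 9
Selection 3: 9 + 137 = 146
Selection 4: 146 + 137 = 283
Selection 5: 283 + 137 = 420
Selection 6: 420 + 137 = 557
Selection 7: 557 + 137 = 694
Selection 8: 694 + 137 = 831
Selection 9: 831 + 137 = 968
Selection 10: 968 + 137 = 1105
Selection 11: 1105 + 137 = 1242
Selection 12: 1242 + 137 = 1379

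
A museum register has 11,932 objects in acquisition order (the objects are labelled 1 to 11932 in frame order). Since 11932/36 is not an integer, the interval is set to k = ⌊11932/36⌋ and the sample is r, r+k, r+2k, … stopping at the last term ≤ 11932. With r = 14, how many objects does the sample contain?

37

k = ⌊11932/36⌋ = 331
Achieved size = ⌊(11932 − 14)/331⌋ + 1 = ⌊11918/331⌋ + 1 = 36 + 1 = 37
(last selection: 14 + 36×331 = 11930 ≤ 11932; next would be 12261 > 11932)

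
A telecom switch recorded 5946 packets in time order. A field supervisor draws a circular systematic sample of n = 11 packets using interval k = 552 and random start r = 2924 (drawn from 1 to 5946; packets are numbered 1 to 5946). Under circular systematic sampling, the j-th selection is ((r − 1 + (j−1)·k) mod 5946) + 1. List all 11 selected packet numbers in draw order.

Selection 1: 2924
Selection 2: 2924 + 552 = 3476
Selection 3: 3476 + 552 = 4028
Selection 4: 4028 + 552 = 4580
Selection 5: 4580 + 552 = 5132
Selection 6: 5132 + 552 = 5684
Selection 7: 5684 + 552 = 6236 → 6236 − 5946 = 290
Selection 8: 290 + 552 = 842
Selection 9: 842 + 552 = 1394
Selection 10: 1394 + 552 = 1946
Selection 11: 1946 + 552 = 2498

2924, 3476, 4028, 4580, 5132, 5684, 290, 842, 1394, 1946, 2498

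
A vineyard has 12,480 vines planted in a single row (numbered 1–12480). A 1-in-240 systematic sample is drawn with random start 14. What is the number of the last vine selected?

12254

k = 240
52nd selection = r + (52−1)·k = 14 + 51×240 = 14 + 12240 = 12254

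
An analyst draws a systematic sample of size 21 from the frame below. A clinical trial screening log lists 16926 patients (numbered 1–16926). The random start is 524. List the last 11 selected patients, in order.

k = N/n = 16926/21 = 806
11th selection = 524 + 10×806 = 8584
12th: 8584 + 806 = 9390
13th: 9390 + 806 = 10196
14th: 10196 + 806 = 11002
15th: 11002 + 806 = 11808
16th: 11808 + 806 = 12614
17th: 12614 + 806 = 13420
18th: 13420 + 806 = 14226
19th: 14226 + 806 = 15032
20th: 15032 + 806 = 15838
21st: 15838 + 806 = 16644

8584, 9390, 10196, 11002, 11808, 12614, 13420, 14226, 15032, 15838, 16644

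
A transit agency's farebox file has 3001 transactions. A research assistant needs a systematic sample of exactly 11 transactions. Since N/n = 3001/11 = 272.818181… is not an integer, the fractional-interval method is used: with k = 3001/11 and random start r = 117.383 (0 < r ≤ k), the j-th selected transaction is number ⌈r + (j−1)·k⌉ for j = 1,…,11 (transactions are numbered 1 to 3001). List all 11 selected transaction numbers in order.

118, 391, 664, 936, 1209, 1482, 1755, 2028, 2300, 2573, 2846

j=1: r + 0k = 117.383 → ⌈·⌉ = 118
j=2: r + 1k = 390.201181… → ⌈·⌉ = 391
j=3: r + 2k = 663.019363… → ⌈·⌉ = 664
j=4: r + 3k = 935.837545… → ⌈·⌉ = 936
j=5: r + 4k = 1208.655727… → ⌈·⌉ = 1209
j=6: r + 5k = 1481.473909… → ⌈·⌉ = 1482
j=7: r + 6k = 1754.292090… → ⌈·⌉ = 1755
j=8: r + 7k = 2027.110272… → ⌈·⌉ = 2028
j=9: r + 8k = 2299.928454… → ⌈·⌉ = 2300
j=10: r + 9k = 2572.746636… → ⌈·⌉ = 2573
j=11: r + 10k = 2845.564818… → ⌈·⌉ = 2846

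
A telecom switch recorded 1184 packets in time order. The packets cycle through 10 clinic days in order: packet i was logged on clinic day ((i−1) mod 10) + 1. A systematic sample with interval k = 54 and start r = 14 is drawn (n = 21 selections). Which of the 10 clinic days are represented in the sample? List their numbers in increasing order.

2, 4, 6, 8, 10

Consecutive selections differ by k = 54, so their clinic day numbers differ by 54 mod 10 = 4.
gcd(54, 10) = 2, so the sample visits 10/2 = 5 distinct residues mod 10.
Start 14 is clinic day 4; the clinic days hit are 2, 4, 6, 8, 10.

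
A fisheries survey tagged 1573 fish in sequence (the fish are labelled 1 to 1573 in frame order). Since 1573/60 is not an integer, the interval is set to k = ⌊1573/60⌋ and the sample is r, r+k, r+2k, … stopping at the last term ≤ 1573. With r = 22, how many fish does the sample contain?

60

k = ⌊1573/60⌋ = 26
Achieved size = ⌊(1573 − 22)/26⌋ + 1 = ⌊1551/26⌋ + 1 = 59 + 1 = 60
(last selection: 22 + 59×26 = 1556 ≤ 1573; next would be 1582 > 1573)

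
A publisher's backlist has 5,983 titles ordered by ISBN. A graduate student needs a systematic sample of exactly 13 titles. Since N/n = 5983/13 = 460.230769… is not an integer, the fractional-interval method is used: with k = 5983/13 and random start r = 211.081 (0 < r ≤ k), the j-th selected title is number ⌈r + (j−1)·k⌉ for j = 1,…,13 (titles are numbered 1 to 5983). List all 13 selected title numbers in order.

212, 672, 1132, 1592, 2053, 2513, 2973, 3433, 3893, 4354, 4814, 5274, 5734

j=1: r + 0k = 211.081 → ⌈·⌉ = 212
j=2: r + 1k = 671.311769… → ⌈·⌉ = 672
j=3: r + 2k = 1131.542538… → ⌈·⌉ = 1132
j=4: r + 3k = 1591.773307… → ⌈·⌉ = 1592
j=5: r + 4k = 2052.004076… → ⌈·⌉ = 2053
j=6: r + 5k = 2512.234846… → ⌈·⌉ = 2513
j=7: r + 6k = 2972.465615… → ⌈·⌉ = 2973
j=8: r + 7k = 3432.696384… → ⌈·⌉ = 3433
j=9: r + 8k = 3892.927153… → ⌈·⌉ = 3893
j=10: r + 9k = 4353.157923… → ⌈·⌉ = 4354
j=11: r + 10k = 4813.388692… → ⌈·⌉ = 4814
j=12: r + 11k = 5273.619461… → ⌈·⌉ = 5274
j=13: r + 12k = 5733.850230… → ⌈·⌉ = 5734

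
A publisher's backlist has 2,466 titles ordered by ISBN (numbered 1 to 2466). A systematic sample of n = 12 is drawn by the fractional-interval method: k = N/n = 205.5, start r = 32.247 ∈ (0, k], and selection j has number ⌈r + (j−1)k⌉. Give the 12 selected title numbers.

33, 238, 444, 649, 855, 1060, 1266, 1471, 1677, 1882, 2088, 2293

j=1: r + 0k = 32.247 → ⌈·⌉ = 33
j=2: r + 1k = 237.747 → ⌈·⌉ = 238
j=3: r + 2k = 443.247 → ⌈·⌉ = 444
j=4: r + 3k = 648.747 → ⌈·⌉ = 649
j=5: r + 4k = 854.247 → ⌈·⌉ = 855
j=6: r + 5k = 1059.747 → ⌈·⌉ = 1060
j=7: r + 6k = 1265.247 → ⌈·⌉ = 1266
j=8: r + 7k = 1470.747 → ⌈·⌉ = 1471
j=9: r + 8k = 1676.247 → ⌈·⌉ = 1677
j=10: r + 9k = 1881.747 → ⌈·⌉ = 1882
j=11: r + 10k = 2087.247 → ⌈·⌉ = 2088
j=12: r + 11k = 2292.747 → ⌈·⌉ = 2293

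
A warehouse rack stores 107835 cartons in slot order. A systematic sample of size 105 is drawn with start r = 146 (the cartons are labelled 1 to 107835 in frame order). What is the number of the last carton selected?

106954

k = 107835/105 = 1027
105th selection = r + (105−1)·k = 146 + 104×1027 = 146 + 106808 = 106954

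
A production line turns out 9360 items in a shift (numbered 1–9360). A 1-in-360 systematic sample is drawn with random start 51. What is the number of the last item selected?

9051

k = 360
26th selection = r + (26−1)·k = 51 + 25×360 = 51 + 9000 = 9051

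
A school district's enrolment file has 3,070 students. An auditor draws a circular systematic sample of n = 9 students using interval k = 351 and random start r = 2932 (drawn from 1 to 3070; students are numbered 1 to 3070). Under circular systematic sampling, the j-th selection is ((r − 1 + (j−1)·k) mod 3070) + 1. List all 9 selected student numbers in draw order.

Selection 1: 2932
Selection 2: 2932 + 351 = 3283 → 3283 − 3070 = 213
Selection 3: 213 + 351 = 564
Selection 4: 564 + 351 = 915
Selection 5: 915 + 351 = 1266
Selection 6: 1266 + 351 = 1617
Selection 7: 1617 + 351 = 1968
Selection 8: 1968 + 351 = 2319
Selection 9: 2319 + 351 = 2670

2932, 213, 564, 915, 1266, 1617, 1968, 2319, 2670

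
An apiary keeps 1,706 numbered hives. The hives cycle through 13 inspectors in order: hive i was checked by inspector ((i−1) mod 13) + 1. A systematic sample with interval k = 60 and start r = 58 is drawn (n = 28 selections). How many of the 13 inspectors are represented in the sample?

Consecutive selections differ by k = 60, so their inspector numbers differ by 60 mod 13 = 8.
gcd(60, 13) = 1, so the sample visits 13/1 = 13 distinct residues mod 13.
Start 58 is inspector 6; the inspectors hit are 1, 2, 3, 4, 5, 6, 7, 8, 9, 10, 11, 12, 13.

13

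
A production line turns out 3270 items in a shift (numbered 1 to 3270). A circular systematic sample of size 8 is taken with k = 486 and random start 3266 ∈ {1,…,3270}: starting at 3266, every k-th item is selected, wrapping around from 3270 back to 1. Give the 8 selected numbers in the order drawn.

3266, 482, 968, 1454, 1940, 2426, 2912, 128

Selection 1: 3266
Selection 2: 3266 + 486 = 3752 → 3752 − 3270 = 482
Selection 3: 482 + 486 = 968
Selection 4: 968 + 486 = 1454
Selection 5: 1454 + 486 = 1940
Selection 6: 1940 + 486 = 2426
Selection 7: 2426 + 486 = 2912
Selection 8: 2912 + 486 = 3398 → 3398 − 3270 = 128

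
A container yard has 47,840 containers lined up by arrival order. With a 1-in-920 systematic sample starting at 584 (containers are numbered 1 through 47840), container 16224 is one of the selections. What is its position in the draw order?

18

k = 920
position = (16224 − 584)/920 + 1 = 15640/920 + 1 = 17 + 1 = 18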